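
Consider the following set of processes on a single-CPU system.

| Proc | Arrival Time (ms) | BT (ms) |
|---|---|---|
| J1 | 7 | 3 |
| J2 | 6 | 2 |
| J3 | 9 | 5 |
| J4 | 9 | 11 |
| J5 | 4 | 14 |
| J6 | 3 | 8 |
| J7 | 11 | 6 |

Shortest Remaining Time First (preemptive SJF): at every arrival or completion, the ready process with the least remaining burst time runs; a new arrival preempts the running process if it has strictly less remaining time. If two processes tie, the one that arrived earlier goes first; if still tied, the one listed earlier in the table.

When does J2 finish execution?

8

Schedule: | idle 0-3 | J6 3-6 | J2 6-8 | J1 8-11 | J6 11-16 | J3 16-21 | J7 21-27 | J4 27-38 | J5 38-52 |
Completion: J1=11  J2=8  J3=21  J4=38  J5=52  J6=16  J7=27
Turnaround (C−A): J1=4  J2=2  J3=12  J4=29  J5=48  J6=13  J7=16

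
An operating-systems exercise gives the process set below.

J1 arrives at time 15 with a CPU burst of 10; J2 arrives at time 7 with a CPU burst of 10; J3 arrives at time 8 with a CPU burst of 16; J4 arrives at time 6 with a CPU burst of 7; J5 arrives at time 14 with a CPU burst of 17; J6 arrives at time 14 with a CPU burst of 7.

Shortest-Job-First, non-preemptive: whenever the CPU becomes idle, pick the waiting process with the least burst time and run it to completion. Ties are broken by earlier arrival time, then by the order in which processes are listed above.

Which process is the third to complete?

Timeline: | idle 0-6 | J4 6-13 | J2 13-23 | J6 23-30 | J1 30-40 | J3 40-56 | J5 56-73 |
Completion: J1=40  J2=23  J3=56  J4=13  J5=73  J6=30
Finish order: J4 → J2 → J6 → J1 → J3 → J5

J6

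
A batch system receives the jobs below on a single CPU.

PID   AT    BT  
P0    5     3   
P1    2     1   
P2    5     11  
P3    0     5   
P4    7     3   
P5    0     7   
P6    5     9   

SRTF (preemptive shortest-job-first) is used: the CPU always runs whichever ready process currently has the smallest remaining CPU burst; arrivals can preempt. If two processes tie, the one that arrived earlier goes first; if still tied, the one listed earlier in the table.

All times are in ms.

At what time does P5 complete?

19

Gantt: | P3 0-2 | P1 2-3 | P3 3-6 | P0 6-9 | P4 9-12 | P5 12-19 | P6 19-28 | P2 28-39 |
Completion: P0=9  P1=3  P2=39  P3=6  P4=12  P5=19  P6=28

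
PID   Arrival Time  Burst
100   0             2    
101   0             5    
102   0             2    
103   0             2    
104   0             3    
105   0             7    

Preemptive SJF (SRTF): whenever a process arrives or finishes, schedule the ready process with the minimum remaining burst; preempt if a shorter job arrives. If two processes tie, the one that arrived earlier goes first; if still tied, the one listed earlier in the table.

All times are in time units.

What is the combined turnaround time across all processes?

Timeline: | 100 0-2 | 102 2-4 | 103 4-6 | 104 6-9 | 101 9-14 | 105 14-21 |
Completion: 100=2  101=14  102=4  103=6  104=9  105=21
Turnaround (C−A): 100=2  101=14  102=4  103=6  104=9  105=21
Turnaround = completion − arrival: 100=2, 101=14, 102=4, 103=6, 104=9, 105=21
Total turnaround = 2 + 14 + 4 + 6 + 9 + 21 = 56

56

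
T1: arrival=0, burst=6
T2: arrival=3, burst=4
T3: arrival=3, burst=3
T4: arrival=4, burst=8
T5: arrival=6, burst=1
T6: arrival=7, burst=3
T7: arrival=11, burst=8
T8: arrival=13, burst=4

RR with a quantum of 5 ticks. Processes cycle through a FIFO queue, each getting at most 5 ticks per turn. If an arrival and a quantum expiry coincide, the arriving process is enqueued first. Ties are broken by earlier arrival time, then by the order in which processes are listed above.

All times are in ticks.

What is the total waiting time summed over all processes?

98

Timeline: | T1 0-5 | T2 5-9 | T3 9-12 | T4 12-17 | T1 17-18 | T5 18-19 | T6 19-22 | T7 22-27 | T8 27-31 | T4 31-34 | T7 34-37 |
Completion: T1=18  T2=9  T3=12  T4=34  T5=19  T6=22  T7=37  T8=31
Waiting = turnaround − burst: T1=12, T2=2, T3=6, T4=22, T5=12, T6=12, T7=18, T8=14
Total waiting = 12 + 2 + 6 + 22 + 12 + 12 + 18 + 14 = 98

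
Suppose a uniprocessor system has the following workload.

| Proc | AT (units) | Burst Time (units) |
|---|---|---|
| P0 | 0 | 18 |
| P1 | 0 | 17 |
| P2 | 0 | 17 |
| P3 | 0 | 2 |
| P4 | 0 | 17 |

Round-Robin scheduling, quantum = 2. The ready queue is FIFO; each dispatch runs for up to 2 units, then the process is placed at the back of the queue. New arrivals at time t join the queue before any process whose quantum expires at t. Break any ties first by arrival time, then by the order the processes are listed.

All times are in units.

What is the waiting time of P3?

6

Gantt: | P0 0-2 | P1 2-4 | P2 4-6 | P3 6-8 | P4 8-10 | P0 10-12 | P1 12-14 | P2 14-16 | P4 16-18 | P0 18-20 | P1 20-22 | P2 22-24 | P4 24-26 | P0 26-28 | P1 28-30 | P2 30-32 | P4 32-34 | P0 34-36 | P1 36-38 | P2 38-40 | P4 40-42 | P0 42-44 | P1 44-46 | P2 46-48 | P4 48-50 | P0 50-52 | P1 52-54 | P2 54-56 | P4 56-58 | P0 58-60 | P1 60-62 | P2 62-64 | P4 64-66 | P0 66-68 | P1 68-69 | P2 69-70 | P4 70-71 |
Completion: P0=68  P1=69  P2=70  P3=8  P4=71
Turnaround (C−A): P0=68  P1=69  P2=70  P3=8  P4=71
Waiting(P3) = turnaround − burst = 8 − 2 = 6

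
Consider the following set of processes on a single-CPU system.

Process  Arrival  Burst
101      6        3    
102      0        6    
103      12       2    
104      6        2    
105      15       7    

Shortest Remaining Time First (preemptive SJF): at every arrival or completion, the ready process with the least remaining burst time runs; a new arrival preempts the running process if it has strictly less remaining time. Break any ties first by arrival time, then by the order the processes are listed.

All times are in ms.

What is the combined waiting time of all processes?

Timeline: | 102 0-6 | 104 6-8 | 101 8-11 | idle 11-12 | 103 12-14 | idle 14-15 | 105 15-22 |
Completion: 101=11  102=6  103=14  104=8  105=22
Turnaround (C−A): 101=5  102=6  103=2  104=2  105=7
Waiting = turnaround − burst: 101=2, 102=0, 103=0, 104=0, 105=0
Total waiting = 2 + 0 + 0 + 0 + 0 = 2

2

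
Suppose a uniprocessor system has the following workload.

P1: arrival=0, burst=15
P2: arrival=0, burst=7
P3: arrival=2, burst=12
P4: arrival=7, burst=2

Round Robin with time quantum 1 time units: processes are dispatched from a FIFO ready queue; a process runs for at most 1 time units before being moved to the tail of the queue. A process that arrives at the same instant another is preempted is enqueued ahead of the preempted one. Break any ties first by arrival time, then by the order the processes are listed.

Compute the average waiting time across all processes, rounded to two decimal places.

Timeline: | P1 0-1 | P2 1-2 | P1 2-3 | P3 3-4 | P2 4-5 | P1 5-6 | P3 6-7 | P2 7-8 | P1 8-9 | P4 9-10 | P3 10-11 | P2 11-12 | P1 12-13 | P4 13-14 | P3 14-15 | P2 15-16 | P1 16-17 | P3 17-18 | P2 18-19 | P1 19-20 | P3 20-21 | P2 21-22 | P1 22-23 | P3 23-24 | P1 24-25 | P3 25-26 | P1 26-27 | P3 27-28 | P1 28-29 | P3 29-30 | P1 30-31 | P3 31-32 | P1 32-33 | P3 33-34 | P1 34-36 |
Completion: P1=36  P2=22  P3=34  P4=14
Turnaround (C−A): P1=36  P2=22  P3=32  P4=7
Waiting times: P1=21, P2=15, P3=20, P4=5
Average waiting = (21+15+20+5) / 4 = 61/4 = 15.25

15.25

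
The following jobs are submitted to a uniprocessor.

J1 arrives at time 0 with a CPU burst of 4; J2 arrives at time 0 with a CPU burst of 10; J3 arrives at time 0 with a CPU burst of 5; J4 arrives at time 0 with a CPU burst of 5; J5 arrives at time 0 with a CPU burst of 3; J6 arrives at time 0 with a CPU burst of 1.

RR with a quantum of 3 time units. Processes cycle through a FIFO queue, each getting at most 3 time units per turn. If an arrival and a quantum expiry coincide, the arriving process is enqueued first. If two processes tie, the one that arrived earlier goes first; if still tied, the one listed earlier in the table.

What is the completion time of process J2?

Schedule: | J1 0-3 | J2 3-6 | J3 6-9 | J4 9-12 | J5 12-15 | J6 15-16 | J1 16-17 | J2 17-20 | J3 20-22 | J4 22-24 | J2 24-28 |
Completion: J1=17  J2=28  J3=22  J4=24  J5=15  J6=16
Turnaround (C−A): J1=17  J2=28  J3=22  J4=24  J5=15  J6=16

28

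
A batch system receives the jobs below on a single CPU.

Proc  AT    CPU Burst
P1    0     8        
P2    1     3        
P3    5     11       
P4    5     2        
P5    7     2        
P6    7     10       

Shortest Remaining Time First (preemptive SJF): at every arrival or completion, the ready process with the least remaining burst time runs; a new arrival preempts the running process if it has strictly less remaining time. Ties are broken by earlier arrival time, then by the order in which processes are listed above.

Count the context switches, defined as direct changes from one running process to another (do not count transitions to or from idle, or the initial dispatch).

7

Timeline: | P1 0-1 | P2 1-4 | P1 4-5 | P4 5-7 | P5 7-9 | P1 9-15 | P6 15-25 | P3 25-36 |
Completion: P1=15  P2=4  P3=36  P4=7  P5=9  P6=25
Turnaround (C−A): P1=15  P2=3  P3=31  P4=2  P5=2  P6=18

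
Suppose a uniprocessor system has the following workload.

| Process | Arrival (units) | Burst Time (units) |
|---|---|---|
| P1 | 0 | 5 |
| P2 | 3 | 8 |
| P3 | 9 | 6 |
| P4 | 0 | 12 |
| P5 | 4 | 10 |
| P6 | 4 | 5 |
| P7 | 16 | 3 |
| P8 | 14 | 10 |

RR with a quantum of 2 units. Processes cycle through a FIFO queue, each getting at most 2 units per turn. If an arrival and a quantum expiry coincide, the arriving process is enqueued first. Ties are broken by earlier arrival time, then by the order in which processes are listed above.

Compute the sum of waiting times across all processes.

Gantt: | P1 0-2 | P4 2-4 | P1 4-6 | P2 6-8 | P5 8-10 | P6 10-12 | P4 12-14 | P1 14-15 | P2 15-17 | P3 17-19 | P5 19-21 | P6 21-23 | P8 23-25 | P4 25-27 | P7 27-29 | P2 29-31 | P3 31-33 | P5 33-35 | P6 35-36 | P8 36-38 | P4 38-40 | P7 40-41 | P2 41-43 | P3 43-45 | P5 45-47 | P8 47-49 | P4 49-51 | P5 51-53 | P8 53-55 | P4 55-57 | P8 57-59 |
Completion: P1=15  P2=43  P3=45  P4=57  P5=53  P6=36  P7=41  P8=59
Turnaround (C−A): P1=15  P2=40  P3=36  P4=57  P5=49  P6=32  P7=25  P8=45
Waiting = turnaround − burst: P1=10, P2=32, P3=30, P4=45, P5=39, P6=27, P7=22, P8=35
Total waiting = 10 + 32 + 30 + 45 + 39 + 27 + 22 + 35 = 240

240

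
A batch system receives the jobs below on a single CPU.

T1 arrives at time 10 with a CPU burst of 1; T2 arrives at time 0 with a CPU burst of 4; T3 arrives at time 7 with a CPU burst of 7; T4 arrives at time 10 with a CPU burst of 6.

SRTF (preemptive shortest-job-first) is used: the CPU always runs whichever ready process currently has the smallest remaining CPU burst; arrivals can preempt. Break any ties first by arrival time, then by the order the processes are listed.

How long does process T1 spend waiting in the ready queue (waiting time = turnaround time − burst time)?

0

Gantt: | T2 0-4 | idle 4-7 | T3 7-10 | T1 10-11 | T3 11-15 | T4 15-21 |
Completion: T1=11  T2=4  T3=15  T4=21
Turnaround (C−A): T1=1  T2=4  T3=8  T4=11
Waiting(T1) = turnaround − burst = 1 − 1 = 0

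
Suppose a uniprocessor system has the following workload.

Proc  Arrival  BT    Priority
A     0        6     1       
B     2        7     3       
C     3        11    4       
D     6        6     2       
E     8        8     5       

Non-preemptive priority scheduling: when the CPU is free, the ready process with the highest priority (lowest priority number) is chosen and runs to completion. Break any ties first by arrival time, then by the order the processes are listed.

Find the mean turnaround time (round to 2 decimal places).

Schedule: | A 0-6 | D 6-12 | B 12-19 | C 19-30 | E 30-38 |
Completion: A=6  B=19  C=30  D=12  E=38
Turnaround (C−A): A=6  B=17  C=27  D=6  E=30
Turnaround times: A=6, B=17, C=27, D=6, E=30
Average turnaround = (6+17+27+6+30) / 5 = 86/5 = 17.20

17.20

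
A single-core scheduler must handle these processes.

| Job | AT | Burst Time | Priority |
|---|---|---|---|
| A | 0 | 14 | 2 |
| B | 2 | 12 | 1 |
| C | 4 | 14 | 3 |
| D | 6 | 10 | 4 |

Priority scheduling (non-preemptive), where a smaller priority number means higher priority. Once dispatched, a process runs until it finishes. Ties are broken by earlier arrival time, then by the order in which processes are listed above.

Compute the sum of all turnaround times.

Schedule: | A 0-14 | B 14-26 | C 26-40 | D 40-50 |
Completion: A=14  B=26  C=40  D=50
Turnaround = completion − arrival: A=14, B=24, C=36, D=44
Total turnaround = 14 + 24 + 36 + 44 = 118

118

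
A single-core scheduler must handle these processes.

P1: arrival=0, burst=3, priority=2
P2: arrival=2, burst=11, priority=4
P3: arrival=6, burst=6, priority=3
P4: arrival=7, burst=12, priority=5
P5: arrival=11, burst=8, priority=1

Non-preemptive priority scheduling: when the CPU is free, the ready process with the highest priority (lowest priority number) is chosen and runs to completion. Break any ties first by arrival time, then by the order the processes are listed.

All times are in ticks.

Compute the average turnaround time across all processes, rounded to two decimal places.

Timeline: | P1 0-3 | P2 3-14 | P5 14-22 | P3 22-28 | P4 28-40 |
Completion: P1=3  P2=14  P3=28  P4=40  P5=22
Turnaround (C−A): P1=3  P2=12  P3=22  P4=33  P5=11
Turnaround times: P1=3, P2=12, P3=22, P4=33, P5=11
Average turnaround = (3+12+22+33+11) / 5 = 81/5 = 16.20

16.20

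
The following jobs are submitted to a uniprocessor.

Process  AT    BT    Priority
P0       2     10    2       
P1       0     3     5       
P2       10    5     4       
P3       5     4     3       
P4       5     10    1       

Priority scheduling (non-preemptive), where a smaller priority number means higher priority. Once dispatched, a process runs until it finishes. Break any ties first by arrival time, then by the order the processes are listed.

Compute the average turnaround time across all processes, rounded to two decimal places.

15.20

Timeline: | P1 0-3 | P0 3-13 | P4 13-23 | P3 23-27 | P2 27-32 |
Completion: P0=13  P1=3  P2=32  P3=27  P4=23
Turnaround (C−A): P0=11  P1=3  P2=22  P3=22  P4=18
Turnaround times: P0=11, P1=3, P2=22, P3=22, P4=18
Average turnaround = (11+3+22+22+18) / 5 = 76/5 = 15.20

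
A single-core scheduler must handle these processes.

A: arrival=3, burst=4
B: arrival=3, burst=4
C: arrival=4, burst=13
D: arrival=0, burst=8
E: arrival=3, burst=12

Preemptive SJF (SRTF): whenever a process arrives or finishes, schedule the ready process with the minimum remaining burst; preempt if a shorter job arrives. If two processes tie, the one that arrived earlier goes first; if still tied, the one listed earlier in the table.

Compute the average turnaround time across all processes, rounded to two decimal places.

18.00

Gantt: | D 0-3 | A 3-7 | B 7-11 | D 11-16 | E 16-28 | C 28-41 |
Completion: A=7  B=11  C=41  D=16  E=28
Turnaround (C−A): A=4  B=8  C=37  D=16  E=25
Turnaround times: A=4, B=8, C=37, D=16, E=25
Average turnaround = (4+8+37+16+25) / 5 = 90/5 = 18.00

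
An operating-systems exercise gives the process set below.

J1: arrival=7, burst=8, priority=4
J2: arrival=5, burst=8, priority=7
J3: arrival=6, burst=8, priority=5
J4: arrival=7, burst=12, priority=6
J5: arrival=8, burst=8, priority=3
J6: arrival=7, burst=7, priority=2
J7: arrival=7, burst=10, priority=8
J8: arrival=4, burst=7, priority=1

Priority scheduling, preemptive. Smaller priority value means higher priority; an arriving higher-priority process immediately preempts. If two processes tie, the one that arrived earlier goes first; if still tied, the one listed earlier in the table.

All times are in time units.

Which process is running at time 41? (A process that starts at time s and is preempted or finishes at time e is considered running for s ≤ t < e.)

Gantt: | idle 0-4 | J8 4-11 | J6 11-18 | J5 18-26 | J1 26-34 | J3 34-42 | J4 42-54 | J2 54-62 | J7 62-72 |
Completion: J1=34  J2=62  J3=42  J4=54  J5=26  J6=18  J7=72  J8=11
Turnaround (C−A): J1=27  J2=57  J3=36  J4=47  J5=18  J6=11  J7=65  J8=7

J3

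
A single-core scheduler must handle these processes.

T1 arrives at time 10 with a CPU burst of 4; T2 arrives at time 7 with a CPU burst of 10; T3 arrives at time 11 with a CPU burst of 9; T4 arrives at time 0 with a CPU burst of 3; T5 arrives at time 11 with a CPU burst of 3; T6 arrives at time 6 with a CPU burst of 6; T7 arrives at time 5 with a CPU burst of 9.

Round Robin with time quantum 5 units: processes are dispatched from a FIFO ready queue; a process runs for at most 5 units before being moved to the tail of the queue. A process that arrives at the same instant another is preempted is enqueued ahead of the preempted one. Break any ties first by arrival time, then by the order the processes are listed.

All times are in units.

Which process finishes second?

T1

Timeline: | T4 0-3 | idle 3-5 | T7 5-10 | T6 10-15 | T2 15-20 | T1 20-24 | T7 24-28 | T3 28-33 | T5 33-36 | T6 36-37 | T2 37-42 | T3 42-46 |
Completion: T1=24  T2=42  T3=46  T4=3  T5=36  T6=37  T7=28
Finish order: T4 → T1 → T7 → T5 → T6 → T2 → T3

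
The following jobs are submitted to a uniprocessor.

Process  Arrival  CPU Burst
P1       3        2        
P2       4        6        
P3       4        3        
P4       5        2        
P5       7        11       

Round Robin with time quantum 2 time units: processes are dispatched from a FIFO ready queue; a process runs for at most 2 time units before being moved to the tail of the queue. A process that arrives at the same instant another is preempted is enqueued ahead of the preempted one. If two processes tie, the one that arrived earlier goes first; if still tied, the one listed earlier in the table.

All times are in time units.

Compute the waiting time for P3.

Timeline: | idle 0-3 | P1 3-5 | P2 5-7 | P3 7-9 | P4 9-11 | P5 11-13 | P2 13-15 | P3 15-16 | P5 16-18 | P2 18-20 | P5 20-27 |
Completion: P1=5  P2=20  P3=16  P4=11  P5=27
Turnaround (C−A): P1=2  P2=16  P3=12  P4=6  P5=20
Waiting(P3) = turnaround − burst = 12 − 3 = 9

9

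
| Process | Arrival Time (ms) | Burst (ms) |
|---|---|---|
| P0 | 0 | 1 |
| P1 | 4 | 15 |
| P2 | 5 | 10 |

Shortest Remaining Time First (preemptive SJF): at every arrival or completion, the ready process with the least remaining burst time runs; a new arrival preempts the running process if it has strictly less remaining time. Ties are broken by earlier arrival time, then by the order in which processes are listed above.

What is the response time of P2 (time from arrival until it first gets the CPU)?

Gantt: | P0 0-1 | idle 1-4 | P1 4-5 | P2 5-15 | P1 15-29 |
Completion: P0=1  P1=29  P2=15
Turnaround (C−A): P0=1  P1=25  P2=10
Response(P2) = first start − arrival = 5 − 5 = 0

0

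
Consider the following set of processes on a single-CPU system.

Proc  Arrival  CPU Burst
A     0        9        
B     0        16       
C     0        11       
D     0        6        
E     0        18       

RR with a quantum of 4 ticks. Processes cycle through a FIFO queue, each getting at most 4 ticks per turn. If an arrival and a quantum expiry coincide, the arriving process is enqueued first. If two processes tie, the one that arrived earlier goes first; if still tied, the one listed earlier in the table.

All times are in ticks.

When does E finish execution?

60

Schedule: | A 0-4 | B 4-8 | C 8-12 | D 12-16 | E 16-20 | A 20-24 | B 24-28 | C 28-32 | D 32-34 | E 34-38 | A 38-39 | B 39-43 | C 43-46 | E 46-50 | B 50-54 | E 54-60 |
Completion: A=39  B=54  C=46  D=34  E=60
Turnaround (C−A): A=39  B=54  C=46  D=34  E=60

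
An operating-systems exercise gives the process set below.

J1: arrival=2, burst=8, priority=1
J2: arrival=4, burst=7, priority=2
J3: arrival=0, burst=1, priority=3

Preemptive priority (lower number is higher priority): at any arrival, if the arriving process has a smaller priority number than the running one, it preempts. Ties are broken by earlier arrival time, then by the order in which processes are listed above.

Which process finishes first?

Timeline: | J3 0-1 | idle 1-2 | J1 2-10 | J2 10-17 |
Completion: J1=10  J2=17  J3=1
Turnaround (C−A): J1=8  J2=13  J3=1
Finish order: J3 → J1 → J2

J3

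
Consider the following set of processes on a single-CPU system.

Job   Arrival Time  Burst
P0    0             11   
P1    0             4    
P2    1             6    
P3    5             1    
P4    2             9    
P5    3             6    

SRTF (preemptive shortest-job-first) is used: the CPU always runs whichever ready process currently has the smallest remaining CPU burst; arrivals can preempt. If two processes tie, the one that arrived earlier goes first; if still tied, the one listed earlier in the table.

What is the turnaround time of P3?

1

Gantt: | P1 0-4 | P2 4-5 | P3 5-6 | P2 6-11 | P5 11-17 | P4 17-26 | P0 26-37 |
Completion: P0=37  P1=4  P2=11  P3=6  P4=26  P5=17
Turnaround(P3) = completion − arrival = 6 − 5 = 1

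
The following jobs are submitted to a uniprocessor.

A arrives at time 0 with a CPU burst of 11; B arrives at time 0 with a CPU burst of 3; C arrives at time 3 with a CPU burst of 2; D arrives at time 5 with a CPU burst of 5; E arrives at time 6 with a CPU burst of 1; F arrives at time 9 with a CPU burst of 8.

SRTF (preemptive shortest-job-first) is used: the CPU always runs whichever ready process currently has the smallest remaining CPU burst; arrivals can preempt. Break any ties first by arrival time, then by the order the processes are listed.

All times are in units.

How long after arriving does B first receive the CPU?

0

Gantt: | B 0-3 | C 3-5 | D 5-6 | E 6-7 | D 7-11 | F 11-19 | A 19-30 |
Completion: A=30  B=3  C=5  D=11  E=7  F=19
Turnaround (C−A): A=30  B=3  C=2  D=6  E=1  F=10
Response(B) = first start − arrival = 0 − 0 = 0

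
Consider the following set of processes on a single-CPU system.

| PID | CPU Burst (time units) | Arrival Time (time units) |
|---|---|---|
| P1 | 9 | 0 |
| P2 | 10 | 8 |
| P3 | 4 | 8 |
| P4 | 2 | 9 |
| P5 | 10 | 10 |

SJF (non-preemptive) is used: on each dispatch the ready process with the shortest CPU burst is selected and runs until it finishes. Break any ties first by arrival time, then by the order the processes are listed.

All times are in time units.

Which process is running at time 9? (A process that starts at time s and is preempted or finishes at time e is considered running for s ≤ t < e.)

P4

Timeline: | P1 0-9 | P4 9-11 | P3 11-15 | P2 15-25 | P5 25-35 |
Completion: P1=9  P2=25  P3=15  P4=11  P5=35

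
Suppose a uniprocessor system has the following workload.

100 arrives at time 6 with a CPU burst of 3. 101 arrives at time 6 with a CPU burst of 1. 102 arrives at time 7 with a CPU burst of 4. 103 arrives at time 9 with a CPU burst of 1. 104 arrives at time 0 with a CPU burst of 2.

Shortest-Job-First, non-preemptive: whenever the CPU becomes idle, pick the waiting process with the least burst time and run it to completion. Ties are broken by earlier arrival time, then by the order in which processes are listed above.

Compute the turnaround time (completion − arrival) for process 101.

1

Schedule: | 104 0-2 | idle 2-6 | 101 6-7 | 100 7-10 | 103 10-11 | 102 11-15 |
Completion: 100=10  101=7  102=15  103=11  104=2
Turnaround(101) = completion − arrival = 7 − 6 = 1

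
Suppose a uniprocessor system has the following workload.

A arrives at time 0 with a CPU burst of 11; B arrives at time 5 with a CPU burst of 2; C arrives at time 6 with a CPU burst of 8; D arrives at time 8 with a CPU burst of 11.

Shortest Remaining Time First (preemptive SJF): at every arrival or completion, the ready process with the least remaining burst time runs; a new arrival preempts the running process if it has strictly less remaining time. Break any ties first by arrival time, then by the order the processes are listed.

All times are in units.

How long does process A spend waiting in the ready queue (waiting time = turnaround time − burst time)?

Timeline: | A 0-5 | B 5-7 | A 7-13 | C 13-21 | D 21-32 |
Completion: A=13  B=7  C=21  D=32
Turnaround (C−A): A=13  B=2  C=15  D=24
Waiting(A) = turnaround − burst = 13 − 11 = 2

2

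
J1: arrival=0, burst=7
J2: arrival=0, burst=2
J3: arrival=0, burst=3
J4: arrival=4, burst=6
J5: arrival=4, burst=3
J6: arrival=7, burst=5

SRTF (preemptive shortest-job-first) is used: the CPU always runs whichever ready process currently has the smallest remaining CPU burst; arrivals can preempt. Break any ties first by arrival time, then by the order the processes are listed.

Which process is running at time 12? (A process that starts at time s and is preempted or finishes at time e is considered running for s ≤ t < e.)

J6

Gantt: | J2 0-2 | J3 2-5 | J5 5-8 | J6 8-13 | J4 13-19 | J1 19-26 |
Completion: J1=26  J2=2  J3=5  J4=19  J5=8  J6=13
Turnaround (C−A): J1=26  J2=2  J3=5  J4=15  J5=4  J6=6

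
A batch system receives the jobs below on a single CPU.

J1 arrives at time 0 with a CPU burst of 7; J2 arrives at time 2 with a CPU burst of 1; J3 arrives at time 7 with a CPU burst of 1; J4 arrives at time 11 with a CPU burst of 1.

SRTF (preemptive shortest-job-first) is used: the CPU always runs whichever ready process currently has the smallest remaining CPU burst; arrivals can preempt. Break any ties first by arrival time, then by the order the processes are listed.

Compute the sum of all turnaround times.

12

Timeline: | J1 0-2 | J2 2-3 | J1 3-8 | J3 8-9 | idle 9-11 | J4 11-12 |
Completion: J1=8  J2=3  J3=9  J4=12
Turnaround (C−A): J1=8  J2=1  J3=2  J4=1
Turnaround = completion − arrival: J1=8, J2=1, J3=2, J4=1
Total turnaround = 8 + 1 + 2 + 1 = 12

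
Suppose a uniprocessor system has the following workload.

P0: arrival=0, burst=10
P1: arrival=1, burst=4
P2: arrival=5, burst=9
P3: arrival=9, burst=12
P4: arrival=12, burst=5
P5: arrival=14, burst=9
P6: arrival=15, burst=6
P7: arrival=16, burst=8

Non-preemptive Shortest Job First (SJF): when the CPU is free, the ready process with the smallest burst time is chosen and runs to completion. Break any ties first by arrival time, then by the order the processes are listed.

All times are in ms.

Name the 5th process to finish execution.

P7

Schedule: | P0 0-10 | P1 10-14 | P4 14-19 | P6 19-25 | P7 25-33 | P2 33-42 | P5 42-51 | P3 51-63 |
Completion: P0=10  P1=14  P2=42  P3=63  P4=19  P5=51  P6=25  P7=33
Turnaround (C−A): P0=10  P1=13  P2=37  P3=54  P4=7  P5=37  P6=10  P7=17
Finish order: P0 → P1 → P4 → P6 → P7 → P2 → P5 → P3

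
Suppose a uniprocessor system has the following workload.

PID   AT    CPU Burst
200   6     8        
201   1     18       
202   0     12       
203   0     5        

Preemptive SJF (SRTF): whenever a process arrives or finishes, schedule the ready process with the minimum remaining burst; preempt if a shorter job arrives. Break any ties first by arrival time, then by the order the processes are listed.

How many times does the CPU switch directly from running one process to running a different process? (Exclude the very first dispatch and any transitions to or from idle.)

Gantt: | 203 0-5 | 202 5-6 | 200 6-14 | 202 14-25 | 201 25-43 |
Completion: 200=14  201=43  202=25  203=5
Turnaround (C−A): 200=8  201=42  202=25  203=5

4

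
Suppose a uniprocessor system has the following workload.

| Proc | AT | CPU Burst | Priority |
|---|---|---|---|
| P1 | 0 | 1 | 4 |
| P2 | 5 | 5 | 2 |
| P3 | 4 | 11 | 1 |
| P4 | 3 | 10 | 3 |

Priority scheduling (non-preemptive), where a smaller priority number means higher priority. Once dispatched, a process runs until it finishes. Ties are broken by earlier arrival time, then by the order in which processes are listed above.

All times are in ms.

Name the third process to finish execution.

P3

Schedule: | P1 0-1 | idle 1-3 | P4 3-13 | P3 13-24 | P2 24-29 |
Completion: P1=1  P2=29  P3=24  P4=13
Turnaround (C−A): P1=1  P2=24  P3=20  P4=10
Finish order: P1 → P4 → P3 → P2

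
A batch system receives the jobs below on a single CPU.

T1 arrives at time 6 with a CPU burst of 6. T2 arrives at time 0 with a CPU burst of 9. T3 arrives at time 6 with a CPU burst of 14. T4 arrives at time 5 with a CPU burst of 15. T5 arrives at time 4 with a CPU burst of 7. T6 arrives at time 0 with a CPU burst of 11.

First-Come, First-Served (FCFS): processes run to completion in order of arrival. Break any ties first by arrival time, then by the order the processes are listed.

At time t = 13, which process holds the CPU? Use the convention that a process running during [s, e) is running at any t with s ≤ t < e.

T6

Gantt: | T2 0-9 | T6 9-20 | T5 20-27 | T4 27-42 | T1 42-48 | T3 48-62 |
Completion: T1=48  T2=9  T3=62  T4=42  T5=27  T6=20
Turnaround (C−A): T1=42  T2=9  T3=56  T4=37  T5=23  T6=20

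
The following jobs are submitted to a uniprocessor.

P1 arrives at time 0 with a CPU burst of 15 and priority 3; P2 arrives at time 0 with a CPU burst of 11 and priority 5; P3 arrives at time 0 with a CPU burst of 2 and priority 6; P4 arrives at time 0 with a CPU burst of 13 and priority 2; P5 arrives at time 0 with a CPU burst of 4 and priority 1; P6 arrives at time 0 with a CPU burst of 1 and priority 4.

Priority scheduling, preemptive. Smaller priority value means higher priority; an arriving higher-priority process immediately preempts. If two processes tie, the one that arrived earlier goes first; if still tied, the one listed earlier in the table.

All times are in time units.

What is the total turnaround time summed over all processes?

Timeline: | P5 0-4 | P4 4-17 | P1 17-32 | P6 32-33 | P2 33-44 | P3 44-46 |
Completion: P1=32  P2=44  P3=46  P4=17  P5=4  P6=33
Turnaround (C−A): P1=32  P2=44  P3=46  P4=17  P5=4  P6=33
Turnaround = completion − arrival: P1=32, P2=44, P3=46, P4=17, P5=4, P6=33
Total turnaround = 32 + 44 + 46 + 17 + 4 + 33 = 176

176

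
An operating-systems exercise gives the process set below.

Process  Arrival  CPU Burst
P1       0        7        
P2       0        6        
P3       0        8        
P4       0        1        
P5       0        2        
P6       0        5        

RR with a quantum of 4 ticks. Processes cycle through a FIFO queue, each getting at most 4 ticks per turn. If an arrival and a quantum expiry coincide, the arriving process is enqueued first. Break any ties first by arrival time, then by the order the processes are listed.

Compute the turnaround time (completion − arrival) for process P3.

Schedule: | P1 0-4 | P2 4-8 | P3 8-12 | P4 12-13 | P5 13-15 | P6 15-19 | P1 19-22 | P2 22-24 | P3 24-28 | P6 28-29 |
Completion: P1=22  P2=24  P3=28  P4=13  P5=15  P6=29
Turnaround (C−A): P1=22  P2=24  P3=28  P4=13  P5=15  P6=29
Turnaround(P3) = completion − arrival = 28 − 0 = 28

28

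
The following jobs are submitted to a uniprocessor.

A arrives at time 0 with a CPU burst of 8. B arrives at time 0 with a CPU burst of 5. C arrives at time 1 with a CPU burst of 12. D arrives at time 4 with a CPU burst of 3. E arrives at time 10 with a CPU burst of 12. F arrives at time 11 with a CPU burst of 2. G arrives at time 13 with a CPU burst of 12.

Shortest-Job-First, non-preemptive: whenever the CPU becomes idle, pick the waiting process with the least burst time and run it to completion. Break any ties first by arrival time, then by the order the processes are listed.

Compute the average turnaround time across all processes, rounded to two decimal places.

19.14

Gantt: | B 0-5 | D 5-8 | A 8-16 | F 16-18 | C 18-30 | E 30-42 | G 42-54 |
Completion: A=16  B=5  C=30  D=8  E=42  F=18  G=54
Turnaround (C−A): A=16  B=5  C=29  D=4  E=32  F=7  G=41
Turnaround times: A=16, B=5, C=29, D=4, E=32, F=7, G=41
Average turnaround = (16+5+29+4+32+7+41) / 7 = 134/7 = 19.14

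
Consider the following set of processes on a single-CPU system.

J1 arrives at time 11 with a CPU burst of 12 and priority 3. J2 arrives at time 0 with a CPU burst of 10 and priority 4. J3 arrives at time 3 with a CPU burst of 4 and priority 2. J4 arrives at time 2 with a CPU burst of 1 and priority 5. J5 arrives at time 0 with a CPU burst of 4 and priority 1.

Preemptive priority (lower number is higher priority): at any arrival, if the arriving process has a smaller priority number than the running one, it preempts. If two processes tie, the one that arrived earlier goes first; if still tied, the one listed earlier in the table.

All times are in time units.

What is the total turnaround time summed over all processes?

80

Timeline: | J5 0-4 | J3 4-8 | J2 8-11 | J1 11-23 | J2 23-30 | J4 30-31 |
Completion: J1=23  J2=30  J3=8  J4=31  J5=4
Turnaround = completion − arrival: J1=12, J2=30, J3=5, J4=29, J5=4
Total turnaround = 12 + 30 + 5 + 29 + 4 = 80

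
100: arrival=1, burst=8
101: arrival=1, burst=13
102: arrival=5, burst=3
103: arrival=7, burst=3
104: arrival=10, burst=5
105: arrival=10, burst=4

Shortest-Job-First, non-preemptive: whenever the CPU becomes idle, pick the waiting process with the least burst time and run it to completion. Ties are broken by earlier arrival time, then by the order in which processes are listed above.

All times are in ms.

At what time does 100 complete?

Schedule: | idle 0-1 | 100 1-9 | 102 9-12 | 103 12-15 | 105 15-19 | 104 19-24 | 101 24-37 |
Completion: 100=9  101=37  102=12  103=15  104=24  105=19
Turnaround (C−A): 100=8  101=36  102=7  103=8  104=14  105=9

9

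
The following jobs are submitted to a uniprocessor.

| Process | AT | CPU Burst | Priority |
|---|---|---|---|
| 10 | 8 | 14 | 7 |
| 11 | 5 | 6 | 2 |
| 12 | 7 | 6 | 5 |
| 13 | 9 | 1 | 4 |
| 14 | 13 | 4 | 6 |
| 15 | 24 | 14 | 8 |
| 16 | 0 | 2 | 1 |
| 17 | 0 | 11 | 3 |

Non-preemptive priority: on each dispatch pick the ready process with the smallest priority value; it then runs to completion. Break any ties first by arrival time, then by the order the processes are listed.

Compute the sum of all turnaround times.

146

Gantt: | 16 0-2 | 17 2-13 | 11 13-19 | 13 19-20 | 12 20-26 | 14 26-30 | 10 30-44 | 15 44-58 |
Completion: 10=44  11=19  12=26  13=20  14=30  15=58  16=2  17=13
Turnaround = completion − arrival: 10=36, 11=14, 12=19, 13=11, 14=17, 15=34, 16=2, 17=13
Total turnaround = 36 + 14 + 19 + 11 + 17 + 34 + 2 + 13 = 146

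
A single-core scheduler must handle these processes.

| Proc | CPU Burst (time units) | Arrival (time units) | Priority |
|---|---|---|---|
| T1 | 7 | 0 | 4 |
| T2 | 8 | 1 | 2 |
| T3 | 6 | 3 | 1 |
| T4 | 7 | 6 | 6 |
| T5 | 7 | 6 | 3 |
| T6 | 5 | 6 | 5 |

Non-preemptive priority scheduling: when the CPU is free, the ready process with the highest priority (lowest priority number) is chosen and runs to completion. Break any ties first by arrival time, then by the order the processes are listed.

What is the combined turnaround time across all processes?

Timeline: | T1 0-7 | T3 7-13 | T2 13-21 | T5 21-28 | T6 28-33 | T4 33-40 |
Completion: T1=7  T2=21  T3=13  T4=40  T5=28  T6=33
Turnaround (C−A): T1=7  T2=20  T3=10  T4=34  T5=22  T6=27
Turnaround = completion − arrival: T1=7, T2=20, T3=10, T4=34, T5=22, T6=27
Total turnaround = 7 + 20 + 10 + 34 + 22 + 27 = 120

120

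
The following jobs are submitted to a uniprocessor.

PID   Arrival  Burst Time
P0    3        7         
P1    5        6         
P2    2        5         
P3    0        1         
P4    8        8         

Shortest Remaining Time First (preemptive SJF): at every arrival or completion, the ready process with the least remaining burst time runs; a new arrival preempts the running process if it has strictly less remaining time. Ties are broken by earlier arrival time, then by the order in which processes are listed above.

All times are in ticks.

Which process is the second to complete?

Schedule: | P3 0-1 | idle 1-2 | P2 2-7 | P1 7-13 | P0 13-20 | P4 20-28 |
Completion: P0=20  P1=13  P2=7  P3=1  P4=28
Turnaround (C−A): P0=17  P1=8  P2=5  P3=1  P4=20
Finish order: P3 → P2 → P1 → P0 → P4

P2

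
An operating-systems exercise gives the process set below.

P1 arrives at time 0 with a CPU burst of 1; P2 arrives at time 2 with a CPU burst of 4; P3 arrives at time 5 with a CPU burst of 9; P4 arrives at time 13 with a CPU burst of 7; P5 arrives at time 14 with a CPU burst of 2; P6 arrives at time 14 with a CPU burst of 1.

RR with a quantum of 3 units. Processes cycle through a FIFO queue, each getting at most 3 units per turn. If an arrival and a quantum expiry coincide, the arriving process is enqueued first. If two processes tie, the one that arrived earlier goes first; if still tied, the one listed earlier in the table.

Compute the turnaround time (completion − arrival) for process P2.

7

Timeline: | P1 0-1 | idle 1-2 | P2 2-5 | P3 5-8 | P2 8-9 | P3 9-15 | P4 15-18 | P5 18-20 | P6 20-21 | P4 21-25 |
Completion: P1=1  P2=9  P3=15  P4=25  P5=20  P6=21
Turnaround(P2) = completion − arrival = 9 − 2 = 7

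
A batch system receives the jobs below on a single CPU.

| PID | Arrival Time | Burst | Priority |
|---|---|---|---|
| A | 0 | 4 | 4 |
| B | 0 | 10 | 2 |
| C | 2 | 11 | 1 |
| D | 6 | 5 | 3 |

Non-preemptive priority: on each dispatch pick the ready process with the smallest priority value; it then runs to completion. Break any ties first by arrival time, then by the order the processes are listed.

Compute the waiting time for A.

26

Schedule: | B 0-10 | C 10-21 | D 21-26 | A 26-30 |
Completion: A=30  B=10  C=21  D=26
Turnaround (C−A): A=30  B=10  C=19  D=20
Waiting(A) = turnaround − burst = 30 − 4 = 26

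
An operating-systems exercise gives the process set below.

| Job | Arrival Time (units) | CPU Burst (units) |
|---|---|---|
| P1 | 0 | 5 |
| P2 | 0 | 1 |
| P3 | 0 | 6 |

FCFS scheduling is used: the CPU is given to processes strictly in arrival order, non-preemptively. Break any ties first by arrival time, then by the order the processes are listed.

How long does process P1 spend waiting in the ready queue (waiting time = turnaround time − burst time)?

Gantt: | P1 0-5 | P2 5-6 | P3 6-12 |
Completion: P1=5  P2=6  P3=12
Turnaround (C−A): P1=5  P2=6  P3=12
Waiting(P1) = turnaround − burst = 5 − 5 = 0

0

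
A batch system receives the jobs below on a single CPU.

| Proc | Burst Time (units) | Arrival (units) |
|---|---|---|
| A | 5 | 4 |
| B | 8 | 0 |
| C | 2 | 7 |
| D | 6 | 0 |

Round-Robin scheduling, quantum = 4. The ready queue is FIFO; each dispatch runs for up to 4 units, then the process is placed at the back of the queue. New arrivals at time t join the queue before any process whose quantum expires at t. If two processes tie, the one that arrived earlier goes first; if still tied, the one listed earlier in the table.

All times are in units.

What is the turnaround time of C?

11

Timeline: | B 0-4 | D 4-8 | A 8-12 | B 12-16 | C 16-18 | D 18-20 | A 20-21 |
Completion: A=21  B=16  C=18  D=20
Turnaround (C−A): A=17  B=16  C=11  D=20
Turnaround(C) = completion − arrival = 18 − 7 = 11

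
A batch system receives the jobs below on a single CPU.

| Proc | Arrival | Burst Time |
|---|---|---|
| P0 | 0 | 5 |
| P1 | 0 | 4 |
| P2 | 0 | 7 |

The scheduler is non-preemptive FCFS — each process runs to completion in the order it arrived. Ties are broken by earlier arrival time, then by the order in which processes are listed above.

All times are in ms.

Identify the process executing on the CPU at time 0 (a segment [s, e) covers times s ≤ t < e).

Gantt: | P0 0-5 | P1 5-9 | P2 9-16 |
Completion: P0=5  P1=9  P2=16
Turnaround (C−A): P0=5  P1=9  P2=16

P0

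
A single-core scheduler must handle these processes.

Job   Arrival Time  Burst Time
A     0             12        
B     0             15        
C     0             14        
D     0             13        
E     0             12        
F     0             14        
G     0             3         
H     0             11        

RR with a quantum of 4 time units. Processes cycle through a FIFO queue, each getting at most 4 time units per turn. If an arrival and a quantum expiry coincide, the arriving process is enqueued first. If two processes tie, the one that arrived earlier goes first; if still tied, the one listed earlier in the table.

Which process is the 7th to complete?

Gantt: | A 0-4 | B 4-8 | C 8-12 | D 12-16 | E 16-20 | F 20-24 | G 24-27 | H 27-31 | A 31-35 | B 35-39 | C 39-43 | D 43-47 | E 47-51 | F 51-55 | H 55-59 | A 59-63 | B 63-67 | C 67-71 | D 71-75 | E 75-79 | F 79-83 | H 83-86 | B 86-89 | C 89-91 | D 91-92 | F 92-94 |
Completion: A=63  B=89  C=91  D=92  E=79  F=94  G=27  H=86
Turnaround (C−A): A=63  B=89  C=91  D=92  E=79  F=94  G=27  H=86
Finish order: G → A → E → H → B → C → D → F

D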